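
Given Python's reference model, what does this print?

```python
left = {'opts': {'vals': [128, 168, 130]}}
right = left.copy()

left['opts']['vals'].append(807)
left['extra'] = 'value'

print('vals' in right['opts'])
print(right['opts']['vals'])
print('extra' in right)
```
True
[128, 168, 130, 807]
False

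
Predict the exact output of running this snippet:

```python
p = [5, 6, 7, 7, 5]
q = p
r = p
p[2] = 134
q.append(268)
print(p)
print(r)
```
[5, 6, 134, 7, 5, 268]
[5, 6, 134, 7, 5, 268]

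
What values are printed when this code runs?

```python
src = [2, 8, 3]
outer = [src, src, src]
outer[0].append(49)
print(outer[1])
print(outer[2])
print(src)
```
[2, 8, 3, 49]
[2, 8, 3, 49]
[2, 8, 3, 49]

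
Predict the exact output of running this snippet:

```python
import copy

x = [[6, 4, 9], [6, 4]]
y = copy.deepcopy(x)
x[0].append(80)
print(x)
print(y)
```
[[6, 4, 9, 80], [6, 4]]
[[6, 4, 9], [6, 4]]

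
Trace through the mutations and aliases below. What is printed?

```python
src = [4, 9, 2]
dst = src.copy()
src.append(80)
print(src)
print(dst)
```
[4, 9, 2, 80]
[4, 9, 2]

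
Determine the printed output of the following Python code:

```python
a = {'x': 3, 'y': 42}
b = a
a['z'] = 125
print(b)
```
{'x': 3, 'y': 42, 'z': 125}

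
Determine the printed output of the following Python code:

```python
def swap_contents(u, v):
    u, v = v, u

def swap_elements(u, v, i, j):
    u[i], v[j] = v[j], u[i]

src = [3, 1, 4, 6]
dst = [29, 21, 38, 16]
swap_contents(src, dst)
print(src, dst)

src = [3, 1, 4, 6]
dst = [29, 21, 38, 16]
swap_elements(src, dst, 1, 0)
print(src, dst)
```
[3, 1, 4, 6] [29, 21, 38, 16]
[3, 29, 4, 6] [1, 21, 38, 16]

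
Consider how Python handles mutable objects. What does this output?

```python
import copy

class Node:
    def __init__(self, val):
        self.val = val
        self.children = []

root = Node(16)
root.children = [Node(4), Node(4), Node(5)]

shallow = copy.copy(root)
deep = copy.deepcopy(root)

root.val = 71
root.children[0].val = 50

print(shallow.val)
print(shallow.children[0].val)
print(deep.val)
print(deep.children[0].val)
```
16
50
16
4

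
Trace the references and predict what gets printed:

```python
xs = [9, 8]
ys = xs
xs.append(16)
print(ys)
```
[9, 8, 16]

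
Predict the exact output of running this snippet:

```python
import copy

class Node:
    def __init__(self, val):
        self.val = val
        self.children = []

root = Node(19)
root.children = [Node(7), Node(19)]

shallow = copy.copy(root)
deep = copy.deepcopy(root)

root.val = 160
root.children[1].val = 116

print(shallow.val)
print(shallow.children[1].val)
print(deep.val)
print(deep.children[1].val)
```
19
116
19
19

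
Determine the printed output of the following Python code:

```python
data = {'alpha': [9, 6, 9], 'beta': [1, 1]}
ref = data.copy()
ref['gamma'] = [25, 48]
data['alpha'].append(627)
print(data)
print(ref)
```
{'alpha': [9, 6, 9, 627], 'beta': [1, 1]}
{'alpha': [9, 6, 9, 627], 'beta': [1, 1], 'gamma': [25, 48]}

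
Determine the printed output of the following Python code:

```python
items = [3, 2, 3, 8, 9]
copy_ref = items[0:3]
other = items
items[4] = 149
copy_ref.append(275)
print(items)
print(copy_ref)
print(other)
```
[3, 2, 3, 8, 149]
[3, 2, 3, 275]
[3, 2, 3, 8, 149]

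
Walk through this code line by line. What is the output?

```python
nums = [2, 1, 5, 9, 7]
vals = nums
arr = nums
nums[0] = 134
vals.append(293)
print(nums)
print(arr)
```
[134, 1, 5, 9, 7, 293]
[134, 1, 5, 9, 7, 293]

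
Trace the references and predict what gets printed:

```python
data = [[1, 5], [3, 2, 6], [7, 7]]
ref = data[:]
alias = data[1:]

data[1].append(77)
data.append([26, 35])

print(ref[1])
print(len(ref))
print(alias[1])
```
[3, 2, 6, 77]
3
[7, 7]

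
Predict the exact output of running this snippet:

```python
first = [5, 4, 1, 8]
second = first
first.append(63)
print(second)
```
[5, 4, 1, 8, 63]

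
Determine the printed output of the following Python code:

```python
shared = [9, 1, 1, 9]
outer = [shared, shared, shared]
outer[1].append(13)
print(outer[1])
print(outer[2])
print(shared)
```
[9, 1, 1, 9, 13]
[9, 1, 1, 9, 13]
[9, 1, 1, 9, 13]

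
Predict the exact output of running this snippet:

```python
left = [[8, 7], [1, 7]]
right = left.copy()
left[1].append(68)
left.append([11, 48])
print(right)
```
[[8, 7], [1, 7, 68]]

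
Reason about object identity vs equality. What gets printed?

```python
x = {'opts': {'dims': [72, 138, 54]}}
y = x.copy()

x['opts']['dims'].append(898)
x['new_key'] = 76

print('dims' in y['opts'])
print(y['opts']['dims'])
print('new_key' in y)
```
True
[72, 138, 54, 898]
False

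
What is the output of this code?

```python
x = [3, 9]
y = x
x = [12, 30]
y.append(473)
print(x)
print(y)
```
[12, 30]
[3, 9, 473]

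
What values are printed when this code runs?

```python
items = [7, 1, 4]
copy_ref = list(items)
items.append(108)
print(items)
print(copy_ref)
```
[7, 1, 4, 108]
[7, 1, 4]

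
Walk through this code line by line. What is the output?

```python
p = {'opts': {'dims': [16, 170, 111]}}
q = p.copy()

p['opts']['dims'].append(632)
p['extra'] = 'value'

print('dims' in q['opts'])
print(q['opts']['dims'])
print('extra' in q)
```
True
[16, 170, 111, 632]
False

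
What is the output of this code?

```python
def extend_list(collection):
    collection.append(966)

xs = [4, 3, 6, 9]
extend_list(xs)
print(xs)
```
[4, 3, 6, 9, 966]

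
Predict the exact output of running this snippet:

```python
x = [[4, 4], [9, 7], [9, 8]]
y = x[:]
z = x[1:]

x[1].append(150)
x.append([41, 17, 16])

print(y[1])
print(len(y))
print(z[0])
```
[9, 7, 150]
3
[9, 7, 150]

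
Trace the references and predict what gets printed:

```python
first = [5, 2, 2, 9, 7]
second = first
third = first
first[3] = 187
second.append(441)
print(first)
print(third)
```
[5, 2, 2, 187, 7, 441]
[5, 2, 2, 187, 7, 441]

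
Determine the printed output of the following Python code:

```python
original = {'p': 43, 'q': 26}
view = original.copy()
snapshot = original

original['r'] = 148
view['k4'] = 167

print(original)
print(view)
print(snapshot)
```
{'p': 43, 'q': 26, 'r': 148}
{'p': 43, 'q': 26, 'k4': 167}
{'p': 43, 'q': 26, 'r': 148}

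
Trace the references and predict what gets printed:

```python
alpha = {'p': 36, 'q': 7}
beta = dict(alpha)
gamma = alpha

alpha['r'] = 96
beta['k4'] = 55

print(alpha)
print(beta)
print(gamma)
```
{'p': 36, 'q': 7, 'r': 96}
{'p': 36, 'q': 7, 'k4': 55}
{'p': 36, 'q': 7, 'r': 96}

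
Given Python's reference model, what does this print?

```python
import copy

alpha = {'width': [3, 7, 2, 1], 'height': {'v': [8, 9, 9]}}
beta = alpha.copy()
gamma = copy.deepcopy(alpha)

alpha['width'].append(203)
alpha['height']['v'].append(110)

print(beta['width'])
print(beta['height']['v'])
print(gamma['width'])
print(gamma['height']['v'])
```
[3, 7, 2, 1, 203]
[8, 9, 9, 110]
[3, 7, 2, 1]
[8, 9, 9]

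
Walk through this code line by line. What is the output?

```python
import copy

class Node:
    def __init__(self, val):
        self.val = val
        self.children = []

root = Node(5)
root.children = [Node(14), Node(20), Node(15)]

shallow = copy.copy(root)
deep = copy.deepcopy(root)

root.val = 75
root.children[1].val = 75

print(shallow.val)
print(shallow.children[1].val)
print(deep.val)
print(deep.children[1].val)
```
5
75
5
20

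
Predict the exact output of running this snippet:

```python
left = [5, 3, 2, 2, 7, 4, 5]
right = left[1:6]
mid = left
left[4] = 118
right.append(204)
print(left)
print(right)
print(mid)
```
[5, 3, 2, 2, 118, 4, 5]
[3, 2, 2, 7, 4, 204]
[5, 3, 2, 2, 118, 4, 5]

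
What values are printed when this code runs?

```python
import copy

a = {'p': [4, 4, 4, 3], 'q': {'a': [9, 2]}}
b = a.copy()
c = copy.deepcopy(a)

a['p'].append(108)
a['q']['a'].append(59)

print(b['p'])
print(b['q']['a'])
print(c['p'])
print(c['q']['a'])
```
[4, 4, 4, 3, 108]
[9, 2, 59]
[4, 4, 4, 3]
[9, 2]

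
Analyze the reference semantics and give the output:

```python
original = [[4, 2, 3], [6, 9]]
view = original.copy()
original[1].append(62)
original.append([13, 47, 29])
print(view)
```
[[4, 2, 3], [6, 9, 62]]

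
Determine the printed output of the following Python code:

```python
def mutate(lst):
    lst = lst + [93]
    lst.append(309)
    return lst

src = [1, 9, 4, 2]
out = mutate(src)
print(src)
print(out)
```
[1, 9, 4, 2]
[1, 9, 4, 2, 93, 309]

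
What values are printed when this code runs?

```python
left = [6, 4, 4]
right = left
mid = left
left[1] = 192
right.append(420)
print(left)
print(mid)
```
[6, 192, 4, 420]
[6, 192, 4, 420]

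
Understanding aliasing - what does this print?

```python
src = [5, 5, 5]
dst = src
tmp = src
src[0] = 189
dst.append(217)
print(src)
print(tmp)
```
[189, 5, 5, 217]
[189, 5, 5, 217]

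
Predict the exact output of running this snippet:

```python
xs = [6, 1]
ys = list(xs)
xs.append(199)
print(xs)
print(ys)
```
[6, 1, 199]
[6, 1]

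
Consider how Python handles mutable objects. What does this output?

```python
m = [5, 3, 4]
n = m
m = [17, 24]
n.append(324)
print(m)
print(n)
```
[17, 24]
[5, 3, 4, 324]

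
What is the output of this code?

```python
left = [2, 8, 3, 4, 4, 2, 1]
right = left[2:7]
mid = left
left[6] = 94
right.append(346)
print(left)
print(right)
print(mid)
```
[2, 8, 3, 4, 4, 2, 94]
[3, 4, 4, 2, 1, 346]
[2, 8, 3, 4, 4, 2, 94]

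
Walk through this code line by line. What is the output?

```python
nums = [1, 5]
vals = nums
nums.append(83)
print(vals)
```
[1, 5, 83]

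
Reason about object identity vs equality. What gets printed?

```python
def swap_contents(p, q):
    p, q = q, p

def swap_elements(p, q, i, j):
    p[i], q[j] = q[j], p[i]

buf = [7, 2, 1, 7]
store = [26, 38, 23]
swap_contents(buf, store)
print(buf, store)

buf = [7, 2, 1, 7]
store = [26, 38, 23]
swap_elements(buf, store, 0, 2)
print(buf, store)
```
[7, 2, 1, 7] [26, 38, 23]
[23, 2, 1, 7] [26, 38, 7]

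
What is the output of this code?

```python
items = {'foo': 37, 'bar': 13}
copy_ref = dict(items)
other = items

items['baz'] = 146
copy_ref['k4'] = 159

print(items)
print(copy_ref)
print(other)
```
{'foo': 37, 'bar': 13, 'baz': 146}
{'foo': 37, 'bar': 13, 'k4': 159}
{'foo': 37, 'bar': 13, 'baz': 146}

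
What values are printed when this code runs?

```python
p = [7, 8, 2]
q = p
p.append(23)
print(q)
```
[7, 8, 2, 23]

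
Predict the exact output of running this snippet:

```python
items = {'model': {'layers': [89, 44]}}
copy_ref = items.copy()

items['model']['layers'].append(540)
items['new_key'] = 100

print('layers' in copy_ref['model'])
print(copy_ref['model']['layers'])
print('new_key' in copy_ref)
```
True
[89, 44, 540]
False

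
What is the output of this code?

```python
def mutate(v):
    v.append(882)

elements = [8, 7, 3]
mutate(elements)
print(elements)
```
[8, 7, 3, 882]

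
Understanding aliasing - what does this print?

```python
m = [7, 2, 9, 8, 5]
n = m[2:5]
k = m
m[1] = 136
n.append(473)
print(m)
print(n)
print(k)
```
[7, 136, 9, 8, 5]
[9, 8, 5, 473]
[7, 136, 9, 8, 5]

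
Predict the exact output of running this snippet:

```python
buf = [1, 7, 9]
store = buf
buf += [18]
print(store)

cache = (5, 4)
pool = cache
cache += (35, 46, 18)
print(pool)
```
[1, 7, 9, 18]
(5, 4)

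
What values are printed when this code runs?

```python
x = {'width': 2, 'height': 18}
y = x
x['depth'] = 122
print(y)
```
{'width': 2, 'height': 18, 'depth': 122}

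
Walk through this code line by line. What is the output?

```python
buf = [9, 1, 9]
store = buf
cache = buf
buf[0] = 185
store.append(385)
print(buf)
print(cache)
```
[185, 1, 9, 385]
[185, 1, 9, 385]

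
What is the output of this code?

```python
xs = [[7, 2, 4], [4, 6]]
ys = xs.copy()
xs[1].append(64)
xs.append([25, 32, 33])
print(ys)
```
[[7, 2, 4], [4, 6, 64]]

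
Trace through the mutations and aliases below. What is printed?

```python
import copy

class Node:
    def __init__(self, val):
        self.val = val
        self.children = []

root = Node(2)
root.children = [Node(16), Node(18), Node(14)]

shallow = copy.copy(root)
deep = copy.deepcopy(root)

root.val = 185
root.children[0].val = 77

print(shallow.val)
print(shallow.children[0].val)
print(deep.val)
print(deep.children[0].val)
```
2
77
2
16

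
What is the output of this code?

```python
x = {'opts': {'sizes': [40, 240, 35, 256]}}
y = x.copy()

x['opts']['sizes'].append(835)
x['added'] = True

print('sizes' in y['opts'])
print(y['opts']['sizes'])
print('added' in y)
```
True
[40, 240, 35, 256, 835]
False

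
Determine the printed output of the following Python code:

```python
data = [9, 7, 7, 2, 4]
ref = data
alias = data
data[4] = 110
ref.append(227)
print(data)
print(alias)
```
[9, 7, 7, 2, 110, 227]
[9, 7, 7, 2, 110, 227]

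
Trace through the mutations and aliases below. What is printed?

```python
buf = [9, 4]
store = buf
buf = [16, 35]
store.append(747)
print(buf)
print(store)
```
[16, 35]
[9, 4, 747]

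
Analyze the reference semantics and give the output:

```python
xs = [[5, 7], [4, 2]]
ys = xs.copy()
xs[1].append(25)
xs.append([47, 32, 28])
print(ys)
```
[[5, 7], [4, 2, 25]]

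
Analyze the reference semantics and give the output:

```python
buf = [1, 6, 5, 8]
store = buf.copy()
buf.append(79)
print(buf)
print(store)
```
[1, 6, 5, 8, 79]
[1, 6, 5, 8]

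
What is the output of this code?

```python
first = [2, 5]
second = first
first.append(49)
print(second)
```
[2, 5, 49]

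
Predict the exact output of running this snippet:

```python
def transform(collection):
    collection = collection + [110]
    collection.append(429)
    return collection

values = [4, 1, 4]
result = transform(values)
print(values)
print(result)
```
[4, 1, 4]
[4, 1, 4, 110, 429]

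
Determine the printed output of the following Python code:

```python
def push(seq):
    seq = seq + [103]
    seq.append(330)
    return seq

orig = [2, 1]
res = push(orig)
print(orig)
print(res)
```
[2, 1]
[2, 1, 103, 330]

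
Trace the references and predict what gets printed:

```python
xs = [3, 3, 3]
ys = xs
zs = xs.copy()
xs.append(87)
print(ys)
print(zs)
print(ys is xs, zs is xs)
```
[3, 3, 3, 87]
[3, 3, 3]
True False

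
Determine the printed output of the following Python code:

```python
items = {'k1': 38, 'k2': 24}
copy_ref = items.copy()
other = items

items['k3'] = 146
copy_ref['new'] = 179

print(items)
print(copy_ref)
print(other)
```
{'k1': 38, 'k2': 24, 'k3': 146}
{'k1': 38, 'k2': 24, 'new': 179}
{'k1': 38, 'k2': 24, 'k3': 146}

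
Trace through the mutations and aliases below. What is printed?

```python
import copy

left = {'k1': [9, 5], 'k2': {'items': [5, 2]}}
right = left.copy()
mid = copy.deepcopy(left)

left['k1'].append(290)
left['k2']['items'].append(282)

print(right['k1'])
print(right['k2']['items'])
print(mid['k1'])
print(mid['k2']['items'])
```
[9, 5, 290]
[5, 2, 282]
[9, 5]
[5, 2]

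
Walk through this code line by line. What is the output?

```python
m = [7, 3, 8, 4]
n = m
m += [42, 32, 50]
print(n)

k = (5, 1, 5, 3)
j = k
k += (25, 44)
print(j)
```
[7, 3, 8, 4, 42, 32, 50]
(5, 1, 5, 3)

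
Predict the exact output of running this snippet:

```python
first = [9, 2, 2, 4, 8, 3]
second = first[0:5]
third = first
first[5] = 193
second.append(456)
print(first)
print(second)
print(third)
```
[9, 2, 2, 4, 8, 193]
[9, 2, 2, 4, 8, 456]
[9, 2, 2, 4, 8, 193]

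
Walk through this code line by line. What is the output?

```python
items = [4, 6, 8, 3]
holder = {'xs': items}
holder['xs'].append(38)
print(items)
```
[4, 6, 8, 3, 38]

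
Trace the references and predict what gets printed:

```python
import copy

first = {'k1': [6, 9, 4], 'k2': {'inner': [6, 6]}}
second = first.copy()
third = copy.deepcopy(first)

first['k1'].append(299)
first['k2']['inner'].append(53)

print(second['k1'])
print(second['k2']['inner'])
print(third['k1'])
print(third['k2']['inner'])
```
[6, 9, 4, 299]
[6, 6, 53]
[6, 9, 4]
[6, 6]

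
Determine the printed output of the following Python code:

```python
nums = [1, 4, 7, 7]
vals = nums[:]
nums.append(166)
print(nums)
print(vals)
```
[1, 4, 7, 7, 166]
[1, 4, 7, 7]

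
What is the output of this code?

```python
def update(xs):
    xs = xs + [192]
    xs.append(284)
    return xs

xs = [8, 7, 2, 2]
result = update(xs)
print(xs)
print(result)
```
[8, 7, 2, 2]
[8, 7, 2, 2, 192, 284]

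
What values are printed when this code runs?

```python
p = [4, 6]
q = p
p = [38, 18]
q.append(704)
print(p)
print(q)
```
[38, 18]
[4, 6, 704]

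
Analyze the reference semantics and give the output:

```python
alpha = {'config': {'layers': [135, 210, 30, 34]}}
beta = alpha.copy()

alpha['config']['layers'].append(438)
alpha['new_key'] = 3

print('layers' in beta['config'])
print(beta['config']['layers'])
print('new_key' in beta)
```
True
[135, 210, 30, 34, 438]
False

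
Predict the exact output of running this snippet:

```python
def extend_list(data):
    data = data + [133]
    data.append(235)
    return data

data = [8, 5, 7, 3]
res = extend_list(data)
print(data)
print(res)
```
[8, 5, 7, 3]
[8, 5, 7, 3, 133, 235]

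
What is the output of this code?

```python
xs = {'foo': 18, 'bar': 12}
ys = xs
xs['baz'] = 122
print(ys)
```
{'foo': 18, 'bar': 12, 'baz': 122}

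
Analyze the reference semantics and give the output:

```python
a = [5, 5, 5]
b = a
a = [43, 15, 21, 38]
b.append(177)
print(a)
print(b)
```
[43, 15, 21, 38]
[5, 5, 5, 177]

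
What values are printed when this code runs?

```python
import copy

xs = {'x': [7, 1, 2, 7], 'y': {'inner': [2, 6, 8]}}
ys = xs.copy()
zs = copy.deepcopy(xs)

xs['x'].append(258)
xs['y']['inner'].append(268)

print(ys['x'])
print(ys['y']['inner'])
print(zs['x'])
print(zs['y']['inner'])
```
[7, 1, 2, 7, 258]
[2, 6, 8, 268]
[7, 1, 2, 7]
[2, 6, 8]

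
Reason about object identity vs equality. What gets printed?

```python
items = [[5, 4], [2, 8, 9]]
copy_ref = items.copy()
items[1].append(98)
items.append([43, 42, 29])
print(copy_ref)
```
[[5, 4], [2, 8, 9, 98]]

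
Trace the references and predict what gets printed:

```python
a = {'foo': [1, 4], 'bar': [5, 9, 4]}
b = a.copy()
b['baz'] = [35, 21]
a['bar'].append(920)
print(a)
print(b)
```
{'foo': [1, 4], 'bar': [5, 9, 4, 920]}
{'foo': [1, 4], 'bar': [5, 9, 4, 920], 'baz': [35, 21]}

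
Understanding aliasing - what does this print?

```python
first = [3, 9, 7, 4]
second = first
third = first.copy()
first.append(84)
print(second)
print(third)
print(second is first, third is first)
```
[3, 9, 7, 4, 84]
[3, 9, 7, 4]
True False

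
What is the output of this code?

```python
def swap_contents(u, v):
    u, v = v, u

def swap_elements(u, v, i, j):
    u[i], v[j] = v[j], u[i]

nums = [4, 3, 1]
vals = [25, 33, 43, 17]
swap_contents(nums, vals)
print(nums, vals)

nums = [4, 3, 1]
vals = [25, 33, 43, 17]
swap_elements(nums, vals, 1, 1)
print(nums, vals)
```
[4, 3, 1] [25, 33, 43, 17]
[4, 33, 1] [25, 3, 43, 17]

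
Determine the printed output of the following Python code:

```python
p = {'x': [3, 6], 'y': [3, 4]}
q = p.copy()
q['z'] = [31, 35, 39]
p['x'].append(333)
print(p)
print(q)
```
{'x': [3, 6, 333], 'y': [3, 4]}
{'x': [3, 6, 333], 'y': [3, 4], 'z': [31, 35, 39]}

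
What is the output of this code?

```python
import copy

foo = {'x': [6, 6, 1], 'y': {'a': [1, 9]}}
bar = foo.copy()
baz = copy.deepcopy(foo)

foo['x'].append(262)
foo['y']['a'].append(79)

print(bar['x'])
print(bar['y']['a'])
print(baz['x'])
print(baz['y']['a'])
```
[6, 6, 1, 262]
[1, 9, 79]
[6, 6, 1]
[1, 9]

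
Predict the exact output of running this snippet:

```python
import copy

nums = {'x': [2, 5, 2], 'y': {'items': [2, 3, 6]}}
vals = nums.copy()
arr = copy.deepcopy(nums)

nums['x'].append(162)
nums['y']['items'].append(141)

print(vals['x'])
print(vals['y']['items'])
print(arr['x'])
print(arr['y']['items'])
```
[2, 5, 2, 162]
[2, 3, 6, 141]
[2, 5, 2]
[2, 3, 6]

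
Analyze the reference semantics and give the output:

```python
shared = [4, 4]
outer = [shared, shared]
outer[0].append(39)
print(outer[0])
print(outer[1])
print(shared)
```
[4, 4, 39]
[4, 4, 39]
[4, 4, 39]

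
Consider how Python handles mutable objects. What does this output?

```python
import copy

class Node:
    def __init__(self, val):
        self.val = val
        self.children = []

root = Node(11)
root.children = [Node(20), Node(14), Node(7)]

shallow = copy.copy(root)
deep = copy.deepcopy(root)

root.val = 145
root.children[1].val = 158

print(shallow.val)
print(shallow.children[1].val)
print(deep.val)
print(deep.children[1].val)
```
11
158
11
14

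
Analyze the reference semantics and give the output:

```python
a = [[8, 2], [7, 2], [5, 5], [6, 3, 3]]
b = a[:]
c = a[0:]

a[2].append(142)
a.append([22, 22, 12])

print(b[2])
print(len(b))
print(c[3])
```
[5, 5, 142]
4
[6, 3, 3]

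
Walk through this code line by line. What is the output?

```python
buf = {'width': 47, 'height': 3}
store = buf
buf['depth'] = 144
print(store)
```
{'width': 47, 'height': 3, 'depth': 144}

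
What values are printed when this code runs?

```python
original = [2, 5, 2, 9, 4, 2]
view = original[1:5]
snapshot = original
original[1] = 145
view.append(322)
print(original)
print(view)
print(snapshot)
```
[2, 145, 2, 9, 4, 2]
[5, 2, 9, 4, 322]
[2, 145, 2, 9, 4, 2]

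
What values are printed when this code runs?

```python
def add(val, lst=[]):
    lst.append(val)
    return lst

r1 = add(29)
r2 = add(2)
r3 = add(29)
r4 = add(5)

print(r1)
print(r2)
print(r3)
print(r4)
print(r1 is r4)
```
[29, 2, 29, 5]
[29, 2, 29, 5]
[29, 2, 29, 5]
[29, 2, 29, 5]
True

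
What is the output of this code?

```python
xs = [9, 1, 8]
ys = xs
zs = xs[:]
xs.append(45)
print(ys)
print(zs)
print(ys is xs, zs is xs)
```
[9, 1, 8, 45]
[9, 1, 8]
True False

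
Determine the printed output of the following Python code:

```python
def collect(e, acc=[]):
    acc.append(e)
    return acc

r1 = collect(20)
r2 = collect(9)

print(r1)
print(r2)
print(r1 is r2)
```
[20, 9]
[20, 9]
True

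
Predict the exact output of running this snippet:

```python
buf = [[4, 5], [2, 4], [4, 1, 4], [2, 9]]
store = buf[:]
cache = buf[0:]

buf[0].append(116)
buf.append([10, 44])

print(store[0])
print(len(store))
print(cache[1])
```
[4, 5, 116]
4
[2, 4]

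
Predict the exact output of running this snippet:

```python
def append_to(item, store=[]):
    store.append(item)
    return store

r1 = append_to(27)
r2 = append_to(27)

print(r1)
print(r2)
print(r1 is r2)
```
[27, 27]
[27, 27]
True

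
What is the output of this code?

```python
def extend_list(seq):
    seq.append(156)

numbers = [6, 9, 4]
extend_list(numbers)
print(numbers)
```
[6, 9, 4, 156]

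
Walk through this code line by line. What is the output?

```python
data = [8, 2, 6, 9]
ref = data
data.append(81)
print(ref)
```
[8, 2, 6, 9, 81]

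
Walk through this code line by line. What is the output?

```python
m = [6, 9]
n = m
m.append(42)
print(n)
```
[6, 9, 42]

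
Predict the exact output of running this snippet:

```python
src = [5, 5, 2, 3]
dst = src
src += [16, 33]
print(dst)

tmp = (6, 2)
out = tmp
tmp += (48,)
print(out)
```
[5, 5, 2, 3, 16, 33]
(6, 2)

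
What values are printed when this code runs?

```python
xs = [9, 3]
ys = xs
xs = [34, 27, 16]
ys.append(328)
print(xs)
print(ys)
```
[34, 27, 16]
[9, 3, 328]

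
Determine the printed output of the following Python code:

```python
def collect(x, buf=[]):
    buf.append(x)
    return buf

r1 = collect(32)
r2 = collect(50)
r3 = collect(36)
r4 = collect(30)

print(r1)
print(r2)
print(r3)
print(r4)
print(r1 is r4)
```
[32, 50, 36, 30]
[32, 50, 36, 30]
[32, 50, 36, 30]
[32, 50, 36, 30]
True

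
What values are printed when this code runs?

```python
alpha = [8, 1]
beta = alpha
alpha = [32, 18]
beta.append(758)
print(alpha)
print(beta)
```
[32, 18]
[8, 1, 758]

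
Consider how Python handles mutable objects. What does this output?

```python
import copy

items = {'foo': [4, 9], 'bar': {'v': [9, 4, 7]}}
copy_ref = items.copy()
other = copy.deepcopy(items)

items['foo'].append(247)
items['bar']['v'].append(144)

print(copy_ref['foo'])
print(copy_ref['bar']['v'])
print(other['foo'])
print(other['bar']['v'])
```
[4, 9, 247]
[9, 4, 7, 144]
[4, 9]
[9, 4, 7]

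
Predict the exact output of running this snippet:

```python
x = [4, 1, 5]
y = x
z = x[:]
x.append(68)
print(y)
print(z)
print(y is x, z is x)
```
[4, 1, 5, 68]
[4, 1, 5]
True False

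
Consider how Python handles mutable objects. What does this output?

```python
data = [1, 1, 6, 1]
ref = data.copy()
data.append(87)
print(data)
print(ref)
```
[1, 1, 6, 1, 87]
[1, 1, 6, 1]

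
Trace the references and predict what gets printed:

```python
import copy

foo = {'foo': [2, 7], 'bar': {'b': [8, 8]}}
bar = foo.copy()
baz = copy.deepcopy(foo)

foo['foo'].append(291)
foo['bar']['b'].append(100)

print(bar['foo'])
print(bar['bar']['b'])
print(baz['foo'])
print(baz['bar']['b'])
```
[2, 7, 291]
[8, 8, 100]
[2, 7]
[8, 8]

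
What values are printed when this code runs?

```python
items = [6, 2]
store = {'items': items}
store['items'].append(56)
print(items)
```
[6, 2, 56]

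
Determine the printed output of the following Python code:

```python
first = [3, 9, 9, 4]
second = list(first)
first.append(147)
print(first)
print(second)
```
[3, 9, 9, 4, 147]
[3, 9, 9, 4]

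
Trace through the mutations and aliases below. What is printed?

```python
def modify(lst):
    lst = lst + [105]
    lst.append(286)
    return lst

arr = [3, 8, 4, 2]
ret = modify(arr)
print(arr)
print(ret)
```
[3, 8, 4, 2]
[3, 8, 4, 2, 105, 286]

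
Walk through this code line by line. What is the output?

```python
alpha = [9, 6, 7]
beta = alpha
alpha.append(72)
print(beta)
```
[9, 6, 7, 72]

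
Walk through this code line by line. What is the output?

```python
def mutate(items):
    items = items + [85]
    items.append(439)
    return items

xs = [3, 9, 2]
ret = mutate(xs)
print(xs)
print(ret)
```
[3, 9, 2]
[3, 9, 2, 85, 439]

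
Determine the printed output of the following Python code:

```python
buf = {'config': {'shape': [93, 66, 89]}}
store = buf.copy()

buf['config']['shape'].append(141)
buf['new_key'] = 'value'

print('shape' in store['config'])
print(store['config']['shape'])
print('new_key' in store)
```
True
[93, 66, 89, 141]
False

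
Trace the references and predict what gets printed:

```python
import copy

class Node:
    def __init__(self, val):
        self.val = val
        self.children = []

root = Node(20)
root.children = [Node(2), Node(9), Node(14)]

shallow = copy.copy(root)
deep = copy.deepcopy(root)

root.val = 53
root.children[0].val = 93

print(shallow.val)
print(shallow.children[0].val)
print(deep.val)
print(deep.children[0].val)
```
20
93
20
2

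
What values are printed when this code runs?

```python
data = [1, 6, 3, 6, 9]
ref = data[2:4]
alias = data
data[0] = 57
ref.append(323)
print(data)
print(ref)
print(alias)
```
[57, 6, 3, 6, 9]
[3, 6, 323]
[57, 6, 3, 6, 9]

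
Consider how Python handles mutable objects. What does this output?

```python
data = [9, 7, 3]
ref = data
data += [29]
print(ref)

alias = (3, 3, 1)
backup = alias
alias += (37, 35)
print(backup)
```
[9, 7, 3, 29]
(3, 3, 1)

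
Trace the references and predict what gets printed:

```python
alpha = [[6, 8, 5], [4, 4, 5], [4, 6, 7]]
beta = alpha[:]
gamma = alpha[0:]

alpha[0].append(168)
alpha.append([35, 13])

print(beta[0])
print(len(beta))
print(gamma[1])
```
[6, 8, 5, 168]
3
[4, 4, 5]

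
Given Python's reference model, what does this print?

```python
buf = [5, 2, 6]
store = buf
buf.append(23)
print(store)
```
[5, 2, 6, 23]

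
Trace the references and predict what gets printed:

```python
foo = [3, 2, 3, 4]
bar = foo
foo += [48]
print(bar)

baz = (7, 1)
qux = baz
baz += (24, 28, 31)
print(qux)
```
[3, 2, 3, 4, 48]
(7, 1)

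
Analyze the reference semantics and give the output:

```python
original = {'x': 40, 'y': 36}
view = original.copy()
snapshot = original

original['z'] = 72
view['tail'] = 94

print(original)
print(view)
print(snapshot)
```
{'x': 40, 'y': 36, 'z': 72}
{'x': 40, 'y': 36, 'tail': 94}
{'x': 40, 'y': 36, 'z': 72}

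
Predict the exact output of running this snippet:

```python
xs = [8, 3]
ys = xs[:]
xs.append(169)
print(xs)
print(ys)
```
[8, 3, 169]
[8, 3]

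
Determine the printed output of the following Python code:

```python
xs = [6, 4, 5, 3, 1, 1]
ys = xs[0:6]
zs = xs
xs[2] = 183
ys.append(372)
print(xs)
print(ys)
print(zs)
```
[6, 4, 183, 3, 1, 1]
[6, 4, 5, 3, 1, 1, 372]
[6, 4, 183, 3, 1, 1]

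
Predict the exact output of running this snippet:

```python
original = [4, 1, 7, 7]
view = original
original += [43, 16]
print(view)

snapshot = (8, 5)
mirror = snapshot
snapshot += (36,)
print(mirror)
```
[4, 1, 7, 7, 43, 16]
(8, 5)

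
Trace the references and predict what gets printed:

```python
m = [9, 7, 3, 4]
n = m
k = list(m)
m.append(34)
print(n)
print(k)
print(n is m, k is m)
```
[9, 7, 3, 4, 34]
[9, 7, 3, 4]
True False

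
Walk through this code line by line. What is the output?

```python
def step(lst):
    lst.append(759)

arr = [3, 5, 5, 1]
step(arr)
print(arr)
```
[3, 5, 5, 1, 759]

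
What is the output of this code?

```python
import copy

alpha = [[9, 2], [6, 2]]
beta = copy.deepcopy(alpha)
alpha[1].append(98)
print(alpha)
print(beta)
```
[[9, 2], [6, 2, 98]]
[[9, 2], [6, 2]]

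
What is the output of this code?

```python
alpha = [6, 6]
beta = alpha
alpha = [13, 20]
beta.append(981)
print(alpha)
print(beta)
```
[13, 20]
[6, 6, 981]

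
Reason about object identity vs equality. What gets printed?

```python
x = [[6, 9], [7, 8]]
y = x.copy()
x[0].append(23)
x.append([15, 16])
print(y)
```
[[6, 9, 23], [7, 8]]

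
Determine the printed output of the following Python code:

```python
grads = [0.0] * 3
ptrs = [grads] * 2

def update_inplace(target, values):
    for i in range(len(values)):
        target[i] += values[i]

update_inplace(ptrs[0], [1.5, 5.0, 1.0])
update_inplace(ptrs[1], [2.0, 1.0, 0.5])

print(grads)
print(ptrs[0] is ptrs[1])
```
[3.5, 6.0, 1.5]
True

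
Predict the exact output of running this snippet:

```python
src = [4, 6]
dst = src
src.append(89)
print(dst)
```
[4, 6, 89]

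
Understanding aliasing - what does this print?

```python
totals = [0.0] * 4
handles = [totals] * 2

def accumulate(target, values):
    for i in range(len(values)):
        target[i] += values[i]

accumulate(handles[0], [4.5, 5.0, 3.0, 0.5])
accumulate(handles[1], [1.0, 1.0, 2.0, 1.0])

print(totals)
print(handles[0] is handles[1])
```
[5.5, 6.0, 5.0, 1.5]
True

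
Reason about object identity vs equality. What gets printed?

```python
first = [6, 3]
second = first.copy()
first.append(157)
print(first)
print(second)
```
[6, 3, 157]
[6, 3]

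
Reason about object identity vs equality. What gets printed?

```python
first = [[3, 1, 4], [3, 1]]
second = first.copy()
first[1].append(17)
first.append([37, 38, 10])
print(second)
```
[[3, 1, 4], [3, 1, 17]]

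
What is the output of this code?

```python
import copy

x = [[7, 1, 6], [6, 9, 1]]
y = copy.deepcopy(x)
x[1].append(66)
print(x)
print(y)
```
[[7, 1, 6], [6, 9, 1, 66]]
[[7, 1, 6], [6, 9, 1]]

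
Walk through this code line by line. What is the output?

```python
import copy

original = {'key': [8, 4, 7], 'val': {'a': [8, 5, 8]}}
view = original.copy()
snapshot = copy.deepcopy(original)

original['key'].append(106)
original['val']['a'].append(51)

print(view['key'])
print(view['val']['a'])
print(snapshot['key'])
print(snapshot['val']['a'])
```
[8, 4, 7, 106]
[8, 5, 8, 51]
[8, 4, 7]
[8, 5, 8]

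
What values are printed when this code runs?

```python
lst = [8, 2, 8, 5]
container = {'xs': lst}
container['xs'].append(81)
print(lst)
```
[8, 2, 8, 5, 81]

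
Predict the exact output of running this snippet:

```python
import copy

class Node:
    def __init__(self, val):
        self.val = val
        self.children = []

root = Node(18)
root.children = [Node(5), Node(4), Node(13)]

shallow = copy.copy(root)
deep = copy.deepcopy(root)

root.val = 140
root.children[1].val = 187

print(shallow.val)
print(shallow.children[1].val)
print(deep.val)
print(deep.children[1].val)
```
18
187
18
4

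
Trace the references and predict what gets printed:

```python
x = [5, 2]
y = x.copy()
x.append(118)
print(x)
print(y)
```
[5, 2, 118]
[5, 2]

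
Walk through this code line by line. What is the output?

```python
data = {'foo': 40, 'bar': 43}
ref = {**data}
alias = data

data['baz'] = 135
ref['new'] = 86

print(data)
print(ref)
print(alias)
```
{'foo': 40, 'bar': 43, 'baz': 135}
{'foo': 40, 'bar': 43, 'new': 86}
{'foo': 40, 'bar': 43, 'baz': 135}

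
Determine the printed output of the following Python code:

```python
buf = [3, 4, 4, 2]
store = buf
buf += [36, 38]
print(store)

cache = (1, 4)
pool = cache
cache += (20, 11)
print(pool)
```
[3, 4, 4, 2, 36, 38]
(1, 4)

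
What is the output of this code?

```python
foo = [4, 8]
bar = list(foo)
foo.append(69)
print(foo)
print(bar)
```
[4, 8, 69]
[4, 8]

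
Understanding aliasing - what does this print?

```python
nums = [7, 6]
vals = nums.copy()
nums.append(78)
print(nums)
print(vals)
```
[7, 6, 78]
[7, 6]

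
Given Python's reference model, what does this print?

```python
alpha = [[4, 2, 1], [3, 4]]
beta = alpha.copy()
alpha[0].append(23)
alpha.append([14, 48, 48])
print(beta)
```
[[4, 2, 1, 23], [3, 4]]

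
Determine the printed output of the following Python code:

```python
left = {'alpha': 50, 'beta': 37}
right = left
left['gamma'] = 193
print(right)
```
{'alpha': 50, 'beta': 37, 'gamma': 193}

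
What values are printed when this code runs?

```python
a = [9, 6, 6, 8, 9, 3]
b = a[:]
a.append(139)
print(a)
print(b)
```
[9, 6, 6, 8, 9, 3, 139]
[9, 6, 6, 8, 9, 3]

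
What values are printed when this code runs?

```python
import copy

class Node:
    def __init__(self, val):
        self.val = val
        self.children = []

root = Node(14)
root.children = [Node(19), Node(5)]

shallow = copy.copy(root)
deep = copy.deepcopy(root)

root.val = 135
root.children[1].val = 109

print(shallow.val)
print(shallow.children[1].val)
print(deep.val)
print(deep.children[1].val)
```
14
109
14
5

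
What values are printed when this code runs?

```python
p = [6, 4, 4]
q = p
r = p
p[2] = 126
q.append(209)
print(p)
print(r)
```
[6, 4, 126, 209]
[6, 4, 126, 209]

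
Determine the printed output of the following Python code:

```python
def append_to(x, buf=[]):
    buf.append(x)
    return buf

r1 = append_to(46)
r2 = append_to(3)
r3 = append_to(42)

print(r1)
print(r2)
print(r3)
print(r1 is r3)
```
[46, 3, 42]
[46, 3, 42]
[46, 3, 42]
True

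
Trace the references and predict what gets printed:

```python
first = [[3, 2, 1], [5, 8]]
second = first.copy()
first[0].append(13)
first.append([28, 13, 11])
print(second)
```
[[3, 2, 1, 13], [5, 8]]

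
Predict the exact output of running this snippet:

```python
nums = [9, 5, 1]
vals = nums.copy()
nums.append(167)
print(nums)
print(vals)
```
[9, 5, 1, 167]
[9, 5, 1]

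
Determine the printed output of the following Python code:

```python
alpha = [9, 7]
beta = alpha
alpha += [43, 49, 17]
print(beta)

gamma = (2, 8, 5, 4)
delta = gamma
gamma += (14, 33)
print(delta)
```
[9, 7, 43, 49, 17]
(2, 8, 5, 4)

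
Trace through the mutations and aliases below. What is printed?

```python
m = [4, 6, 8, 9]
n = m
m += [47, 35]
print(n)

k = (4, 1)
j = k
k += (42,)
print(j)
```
[4, 6, 8, 9, 47, 35]
(4, 1)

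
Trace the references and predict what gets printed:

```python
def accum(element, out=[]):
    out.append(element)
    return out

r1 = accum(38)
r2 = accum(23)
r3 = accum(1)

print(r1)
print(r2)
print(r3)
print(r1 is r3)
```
[38, 23, 1]
[38, 23, 1]
[38, 23, 1]
True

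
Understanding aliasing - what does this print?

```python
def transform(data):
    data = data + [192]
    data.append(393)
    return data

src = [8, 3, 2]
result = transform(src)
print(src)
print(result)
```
[8, 3, 2]
[8, 3, 2, 192, 393]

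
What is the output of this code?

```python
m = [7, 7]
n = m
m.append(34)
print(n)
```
[7, 7, 34]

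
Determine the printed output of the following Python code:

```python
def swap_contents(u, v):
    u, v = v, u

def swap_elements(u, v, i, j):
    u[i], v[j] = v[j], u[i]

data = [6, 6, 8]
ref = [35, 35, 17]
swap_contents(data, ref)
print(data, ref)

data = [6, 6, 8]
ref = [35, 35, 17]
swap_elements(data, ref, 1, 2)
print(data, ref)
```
[6, 6, 8] [35, 35, 17]
[6, 17, 8] [35, 35, 6]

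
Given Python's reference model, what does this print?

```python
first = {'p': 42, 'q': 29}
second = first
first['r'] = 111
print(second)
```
{'p': 42, 'q': 29, 'r': 111}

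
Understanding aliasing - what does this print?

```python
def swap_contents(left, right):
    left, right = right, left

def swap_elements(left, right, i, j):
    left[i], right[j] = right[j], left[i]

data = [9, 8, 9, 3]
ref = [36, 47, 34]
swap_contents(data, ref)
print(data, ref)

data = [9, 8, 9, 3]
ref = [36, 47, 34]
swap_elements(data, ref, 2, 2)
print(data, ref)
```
[9, 8, 9, 3] [36, 47, 34]
[9, 8, 34, 3] [36, 47, 9]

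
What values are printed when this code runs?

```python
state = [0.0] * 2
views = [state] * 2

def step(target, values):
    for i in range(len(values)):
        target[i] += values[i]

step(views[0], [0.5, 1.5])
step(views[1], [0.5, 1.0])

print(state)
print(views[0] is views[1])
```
[1.0, 2.5]
True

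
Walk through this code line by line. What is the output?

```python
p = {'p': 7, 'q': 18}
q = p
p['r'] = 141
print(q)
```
{'p': 7, 'q': 18, 'r': 141}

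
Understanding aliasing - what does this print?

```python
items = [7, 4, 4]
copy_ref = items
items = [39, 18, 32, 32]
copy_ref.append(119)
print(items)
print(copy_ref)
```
[39, 18, 32, 32]
[7, 4, 4, 119]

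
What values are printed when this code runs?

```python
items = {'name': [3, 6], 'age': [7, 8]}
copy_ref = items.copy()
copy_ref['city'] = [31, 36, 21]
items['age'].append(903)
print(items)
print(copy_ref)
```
{'name': [3, 6], 'age': [7, 8, 903]}
{'name': [3, 6], 'age': [7, 8, 903], 'city': [31, 36, 21]}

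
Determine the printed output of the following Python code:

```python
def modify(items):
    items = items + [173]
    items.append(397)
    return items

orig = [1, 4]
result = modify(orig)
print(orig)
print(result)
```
[1, 4]
[1, 4, 173, 397]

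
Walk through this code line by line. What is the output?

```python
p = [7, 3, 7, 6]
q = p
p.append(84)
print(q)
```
[7, 3, 7, 6, 84]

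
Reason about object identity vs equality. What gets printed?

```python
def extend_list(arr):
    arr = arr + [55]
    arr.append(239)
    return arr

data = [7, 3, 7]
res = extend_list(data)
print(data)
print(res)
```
[7, 3, 7]
[7, 3, 7, 55, 239]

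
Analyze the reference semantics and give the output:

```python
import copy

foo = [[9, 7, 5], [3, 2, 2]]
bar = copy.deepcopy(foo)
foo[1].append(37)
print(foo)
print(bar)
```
[[9, 7, 5], [3, 2, 2, 37]]
[[9, 7, 5], [3, 2, 2]]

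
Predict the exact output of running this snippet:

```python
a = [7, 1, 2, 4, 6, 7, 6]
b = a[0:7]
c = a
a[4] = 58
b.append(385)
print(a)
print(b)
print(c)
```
[7, 1, 2, 4, 58, 7, 6]
[7, 1, 2, 4, 6, 7, 6, 385]
[7, 1, 2, 4, 58, 7, 6]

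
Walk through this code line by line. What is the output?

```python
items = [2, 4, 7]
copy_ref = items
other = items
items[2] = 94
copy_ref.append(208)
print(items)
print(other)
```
[2, 4, 94, 208]
[2, 4, 94, 208]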